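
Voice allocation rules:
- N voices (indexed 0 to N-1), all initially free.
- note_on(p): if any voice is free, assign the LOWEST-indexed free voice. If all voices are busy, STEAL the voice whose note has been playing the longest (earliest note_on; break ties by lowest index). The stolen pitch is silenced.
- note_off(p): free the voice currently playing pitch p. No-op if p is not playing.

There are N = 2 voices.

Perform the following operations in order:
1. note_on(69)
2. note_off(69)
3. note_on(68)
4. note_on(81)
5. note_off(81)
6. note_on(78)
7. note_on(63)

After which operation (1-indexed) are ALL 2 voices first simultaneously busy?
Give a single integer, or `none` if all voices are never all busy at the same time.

Op 1: note_on(69): voice 0 is free -> assigned | voices=[69 -]
Op 2: note_off(69): free voice 0 | voices=[- -]
Op 3: note_on(68): voice 0 is free -> assigned | voices=[68 -]
Op 4: note_on(81): voice 1 is free -> assigned | voices=[68 81]
Op 5: note_off(81): free voice 1 | voices=[68 -]
Op 6: note_on(78): voice 1 is free -> assigned | voices=[68 78]
Op 7: note_on(63): all voices busy, STEAL voice 0 (pitch 68, oldest) -> assign | voices=[63 78]

Answer: 4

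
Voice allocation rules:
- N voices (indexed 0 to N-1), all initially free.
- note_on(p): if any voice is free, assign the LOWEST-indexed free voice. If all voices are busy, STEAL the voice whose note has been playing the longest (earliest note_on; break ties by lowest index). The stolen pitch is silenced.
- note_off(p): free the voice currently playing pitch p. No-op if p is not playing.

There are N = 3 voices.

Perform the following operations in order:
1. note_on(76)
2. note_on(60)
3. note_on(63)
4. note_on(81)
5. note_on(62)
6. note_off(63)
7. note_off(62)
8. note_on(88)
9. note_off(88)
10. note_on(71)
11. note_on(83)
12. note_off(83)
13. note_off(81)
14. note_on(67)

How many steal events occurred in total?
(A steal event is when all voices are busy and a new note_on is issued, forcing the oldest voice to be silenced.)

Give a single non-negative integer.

Answer: 2

Derivation:
Op 1: note_on(76): voice 0 is free -> assigned | voices=[76 - -]
Op 2: note_on(60): voice 1 is free -> assigned | voices=[76 60 -]
Op 3: note_on(63): voice 2 is free -> assigned | voices=[76 60 63]
Op 4: note_on(81): all voices busy, STEAL voice 0 (pitch 76, oldest) -> assign | voices=[81 60 63]
Op 5: note_on(62): all voices busy, STEAL voice 1 (pitch 60, oldest) -> assign | voices=[81 62 63]
Op 6: note_off(63): free voice 2 | voices=[81 62 -]
Op 7: note_off(62): free voice 1 | voices=[81 - -]
Op 8: note_on(88): voice 1 is free -> assigned | voices=[81 88 -]
Op 9: note_off(88): free voice 1 | voices=[81 - -]
Op 10: note_on(71): voice 1 is free -> assigned | voices=[81 71 -]
Op 11: note_on(83): voice 2 is free -> assigned | voices=[81 71 83]
Op 12: note_off(83): free voice 2 | voices=[81 71 -]
Op 13: note_off(81): free voice 0 | voices=[- 71 -]
Op 14: note_on(67): voice 0 is free -> assigned | voices=[67 71 -]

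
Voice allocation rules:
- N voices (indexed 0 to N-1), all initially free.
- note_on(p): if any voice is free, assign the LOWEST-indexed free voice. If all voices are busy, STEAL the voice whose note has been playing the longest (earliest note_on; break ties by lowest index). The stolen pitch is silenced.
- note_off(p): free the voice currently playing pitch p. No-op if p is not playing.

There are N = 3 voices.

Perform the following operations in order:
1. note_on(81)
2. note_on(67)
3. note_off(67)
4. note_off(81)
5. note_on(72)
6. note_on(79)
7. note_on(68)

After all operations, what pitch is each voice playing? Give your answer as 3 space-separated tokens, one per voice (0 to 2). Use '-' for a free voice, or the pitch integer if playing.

Op 1: note_on(81): voice 0 is free -> assigned | voices=[81 - -]
Op 2: note_on(67): voice 1 is free -> assigned | voices=[81 67 -]
Op 3: note_off(67): free voice 1 | voices=[81 - -]
Op 4: note_off(81): free voice 0 | voices=[- - -]
Op 5: note_on(72): voice 0 is free -> assigned | voices=[72 - -]
Op 6: note_on(79): voice 1 is free -> assigned | voices=[72 79 -]
Op 7: note_on(68): voice 2 is free -> assigned | voices=[72 79 68]

Answer: 72 79 68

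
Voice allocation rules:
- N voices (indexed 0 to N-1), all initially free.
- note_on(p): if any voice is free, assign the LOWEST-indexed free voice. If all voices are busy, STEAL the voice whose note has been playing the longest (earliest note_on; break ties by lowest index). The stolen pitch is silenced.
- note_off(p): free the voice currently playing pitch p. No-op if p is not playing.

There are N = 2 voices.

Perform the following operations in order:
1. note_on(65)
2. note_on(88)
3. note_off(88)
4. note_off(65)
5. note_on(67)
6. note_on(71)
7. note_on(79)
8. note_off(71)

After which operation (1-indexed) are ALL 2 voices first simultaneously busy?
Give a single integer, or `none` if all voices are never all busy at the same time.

Op 1: note_on(65): voice 0 is free -> assigned | voices=[65 -]
Op 2: note_on(88): voice 1 is free -> assigned | voices=[65 88]
Op 3: note_off(88): free voice 1 | voices=[65 -]
Op 4: note_off(65): free voice 0 | voices=[- -]
Op 5: note_on(67): voice 0 is free -> assigned | voices=[67 -]
Op 6: note_on(71): voice 1 is free -> assigned | voices=[67 71]
Op 7: note_on(79): all voices busy, STEAL voice 0 (pitch 67, oldest) -> assign | voices=[79 71]
Op 8: note_off(71): free voice 1 | voices=[79 -]

Answer: 2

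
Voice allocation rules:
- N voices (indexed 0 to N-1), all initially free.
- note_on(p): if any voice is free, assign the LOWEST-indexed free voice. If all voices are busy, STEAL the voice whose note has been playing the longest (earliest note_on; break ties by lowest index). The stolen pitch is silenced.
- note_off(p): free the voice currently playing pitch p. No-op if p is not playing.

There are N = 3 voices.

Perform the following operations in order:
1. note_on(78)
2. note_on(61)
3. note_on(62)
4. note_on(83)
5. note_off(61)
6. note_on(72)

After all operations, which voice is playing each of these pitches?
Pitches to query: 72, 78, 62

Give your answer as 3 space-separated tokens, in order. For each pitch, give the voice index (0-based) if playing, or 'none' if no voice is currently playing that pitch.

Answer: 1 none 2

Derivation:
Op 1: note_on(78): voice 0 is free -> assigned | voices=[78 - -]
Op 2: note_on(61): voice 1 is free -> assigned | voices=[78 61 -]
Op 3: note_on(62): voice 2 is free -> assigned | voices=[78 61 62]
Op 4: note_on(83): all voices busy, STEAL voice 0 (pitch 78, oldest) -> assign | voices=[83 61 62]
Op 5: note_off(61): free voice 1 | voices=[83 - 62]
Op 6: note_on(72): voice 1 is free -> assigned | voices=[83 72 62]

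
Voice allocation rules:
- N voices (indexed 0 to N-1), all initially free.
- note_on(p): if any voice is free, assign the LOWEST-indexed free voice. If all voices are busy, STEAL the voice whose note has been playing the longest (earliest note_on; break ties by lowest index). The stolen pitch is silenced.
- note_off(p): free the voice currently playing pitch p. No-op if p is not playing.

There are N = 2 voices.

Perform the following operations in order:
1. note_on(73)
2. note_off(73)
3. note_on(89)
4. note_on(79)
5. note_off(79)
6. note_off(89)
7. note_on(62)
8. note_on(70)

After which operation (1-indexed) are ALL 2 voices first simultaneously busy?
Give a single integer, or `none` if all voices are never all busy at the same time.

Op 1: note_on(73): voice 0 is free -> assigned | voices=[73 -]
Op 2: note_off(73): free voice 0 | voices=[- -]
Op 3: note_on(89): voice 0 is free -> assigned | voices=[89 -]
Op 4: note_on(79): voice 1 is free -> assigned | voices=[89 79]
Op 5: note_off(79): free voice 1 | voices=[89 -]
Op 6: note_off(89): free voice 0 | voices=[- -]
Op 7: note_on(62): voice 0 is free -> assigned | voices=[62 -]
Op 8: note_on(70): voice 1 is free -> assigned | voices=[62 70]

Answer: 4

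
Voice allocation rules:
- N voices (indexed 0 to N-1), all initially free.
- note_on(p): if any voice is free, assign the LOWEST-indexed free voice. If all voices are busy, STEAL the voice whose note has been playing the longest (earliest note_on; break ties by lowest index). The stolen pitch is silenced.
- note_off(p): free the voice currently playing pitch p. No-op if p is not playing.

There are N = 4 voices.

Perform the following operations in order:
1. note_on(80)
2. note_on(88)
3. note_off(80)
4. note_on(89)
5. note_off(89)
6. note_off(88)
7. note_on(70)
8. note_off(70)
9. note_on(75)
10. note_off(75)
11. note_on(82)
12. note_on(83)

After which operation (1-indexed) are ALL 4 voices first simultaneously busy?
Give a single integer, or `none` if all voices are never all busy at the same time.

Answer: none

Derivation:
Op 1: note_on(80): voice 0 is free -> assigned | voices=[80 - - -]
Op 2: note_on(88): voice 1 is free -> assigned | voices=[80 88 - -]
Op 3: note_off(80): free voice 0 | voices=[- 88 - -]
Op 4: note_on(89): voice 0 is free -> assigned | voices=[89 88 - -]
Op 5: note_off(89): free voice 0 | voices=[- 88 - -]
Op 6: note_off(88): free voice 1 | voices=[- - - -]
Op 7: note_on(70): voice 0 is free -> assigned | voices=[70 - - -]
Op 8: note_off(70): free voice 0 | voices=[- - - -]
Op 9: note_on(75): voice 0 is free -> assigned | voices=[75 - - -]
Op 10: note_off(75): free voice 0 | voices=[- - - -]
Op 11: note_on(82): voice 0 is free -> assigned | voices=[82 - - -]
Op 12: note_on(83): voice 1 is free -> assigned | voices=[82 83 - -]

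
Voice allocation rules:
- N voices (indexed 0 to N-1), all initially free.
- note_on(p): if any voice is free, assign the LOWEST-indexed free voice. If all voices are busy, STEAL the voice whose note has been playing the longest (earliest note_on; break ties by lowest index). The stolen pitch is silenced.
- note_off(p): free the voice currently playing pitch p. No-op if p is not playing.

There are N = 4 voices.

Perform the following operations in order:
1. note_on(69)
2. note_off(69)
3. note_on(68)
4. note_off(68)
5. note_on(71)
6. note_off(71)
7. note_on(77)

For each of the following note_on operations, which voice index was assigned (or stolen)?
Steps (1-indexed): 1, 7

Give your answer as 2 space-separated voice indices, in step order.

Answer: 0 0

Derivation:
Op 1: note_on(69): voice 0 is free -> assigned | voices=[69 - - -]
Op 2: note_off(69): free voice 0 | voices=[- - - -]
Op 3: note_on(68): voice 0 is free -> assigned | voices=[68 - - -]
Op 4: note_off(68): free voice 0 | voices=[- - - -]
Op 5: note_on(71): voice 0 is free -> assigned | voices=[71 - - -]
Op 6: note_off(71): free voice 0 | voices=[- - - -]
Op 7: note_on(77): voice 0 is free -> assigned | voices=[77 - - -]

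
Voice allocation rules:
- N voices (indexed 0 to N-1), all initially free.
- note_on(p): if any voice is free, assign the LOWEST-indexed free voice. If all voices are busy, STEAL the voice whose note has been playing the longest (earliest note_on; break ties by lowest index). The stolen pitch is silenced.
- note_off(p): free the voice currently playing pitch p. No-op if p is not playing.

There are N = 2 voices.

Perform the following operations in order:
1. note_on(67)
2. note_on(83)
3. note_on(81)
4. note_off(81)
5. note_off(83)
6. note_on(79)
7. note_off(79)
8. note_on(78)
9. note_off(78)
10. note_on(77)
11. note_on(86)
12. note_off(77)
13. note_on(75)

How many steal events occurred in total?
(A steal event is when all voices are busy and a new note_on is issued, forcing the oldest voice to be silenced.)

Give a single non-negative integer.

Answer: 1

Derivation:
Op 1: note_on(67): voice 0 is free -> assigned | voices=[67 -]
Op 2: note_on(83): voice 1 is free -> assigned | voices=[67 83]
Op 3: note_on(81): all voices busy, STEAL voice 0 (pitch 67, oldest) -> assign | voices=[81 83]
Op 4: note_off(81): free voice 0 | voices=[- 83]
Op 5: note_off(83): free voice 1 | voices=[- -]
Op 6: note_on(79): voice 0 is free -> assigned | voices=[79 -]
Op 7: note_off(79): free voice 0 | voices=[- -]
Op 8: note_on(78): voice 0 is free -> assigned | voices=[78 -]
Op 9: note_off(78): free voice 0 | voices=[- -]
Op 10: note_on(77): voice 0 is free -> assigned | voices=[77 -]
Op 11: note_on(86): voice 1 is free -> assigned | voices=[77 86]
Op 12: note_off(77): free voice 0 | voices=[- 86]
Op 13: note_on(75): voice 0 is free -> assigned | voices=[75 86]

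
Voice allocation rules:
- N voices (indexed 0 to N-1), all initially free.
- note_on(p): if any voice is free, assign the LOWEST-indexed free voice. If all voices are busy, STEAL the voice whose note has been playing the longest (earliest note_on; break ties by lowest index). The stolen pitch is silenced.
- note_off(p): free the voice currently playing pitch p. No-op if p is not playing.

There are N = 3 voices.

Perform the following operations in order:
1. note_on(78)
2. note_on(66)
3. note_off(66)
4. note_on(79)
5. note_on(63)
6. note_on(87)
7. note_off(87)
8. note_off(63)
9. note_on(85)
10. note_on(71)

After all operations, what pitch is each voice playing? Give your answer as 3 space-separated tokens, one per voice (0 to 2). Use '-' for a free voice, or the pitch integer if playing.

Answer: 85 79 71

Derivation:
Op 1: note_on(78): voice 0 is free -> assigned | voices=[78 - -]
Op 2: note_on(66): voice 1 is free -> assigned | voices=[78 66 -]
Op 3: note_off(66): free voice 1 | voices=[78 - -]
Op 4: note_on(79): voice 1 is free -> assigned | voices=[78 79 -]
Op 5: note_on(63): voice 2 is free -> assigned | voices=[78 79 63]
Op 6: note_on(87): all voices busy, STEAL voice 0 (pitch 78, oldest) -> assign | voices=[87 79 63]
Op 7: note_off(87): free voice 0 | voices=[- 79 63]
Op 8: note_off(63): free voice 2 | voices=[- 79 -]
Op 9: note_on(85): voice 0 is free -> assigned | voices=[85 79 -]
Op 10: note_on(71): voice 2 is free -> assigned | voices=[85 79 71]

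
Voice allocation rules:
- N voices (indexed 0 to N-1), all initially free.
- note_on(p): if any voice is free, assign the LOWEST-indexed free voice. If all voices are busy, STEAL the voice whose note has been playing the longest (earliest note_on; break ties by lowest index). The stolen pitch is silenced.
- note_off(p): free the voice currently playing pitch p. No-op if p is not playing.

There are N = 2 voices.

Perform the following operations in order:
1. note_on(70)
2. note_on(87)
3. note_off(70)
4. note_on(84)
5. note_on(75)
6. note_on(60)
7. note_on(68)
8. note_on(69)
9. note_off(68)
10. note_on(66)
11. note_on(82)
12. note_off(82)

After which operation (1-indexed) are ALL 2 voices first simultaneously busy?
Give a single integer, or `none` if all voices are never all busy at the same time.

Op 1: note_on(70): voice 0 is free -> assigned | voices=[70 -]
Op 2: note_on(87): voice 1 is free -> assigned | voices=[70 87]
Op 3: note_off(70): free voice 0 | voices=[- 87]
Op 4: note_on(84): voice 0 is free -> assigned | voices=[84 87]
Op 5: note_on(75): all voices busy, STEAL voice 1 (pitch 87, oldest) -> assign | voices=[84 75]
Op 6: note_on(60): all voices busy, STEAL voice 0 (pitch 84, oldest) -> assign | voices=[60 75]
Op 7: note_on(68): all voices busy, STEAL voice 1 (pitch 75, oldest) -> assign | voices=[60 68]
Op 8: note_on(69): all voices busy, STEAL voice 0 (pitch 60, oldest) -> assign | voices=[69 68]
Op 9: note_off(68): free voice 1 | voices=[69 -]
Op 10: note_on(66): voice 1 is free -> assigned | voices=[69 66]
Op 11: note_on(82): all voices busy, STEAL voice 0 (pitch 69, oldest) -> assign | voices=[82 66]
Op 12: note_off(82): free voice 0 | voices=[- 66]

Answer: 2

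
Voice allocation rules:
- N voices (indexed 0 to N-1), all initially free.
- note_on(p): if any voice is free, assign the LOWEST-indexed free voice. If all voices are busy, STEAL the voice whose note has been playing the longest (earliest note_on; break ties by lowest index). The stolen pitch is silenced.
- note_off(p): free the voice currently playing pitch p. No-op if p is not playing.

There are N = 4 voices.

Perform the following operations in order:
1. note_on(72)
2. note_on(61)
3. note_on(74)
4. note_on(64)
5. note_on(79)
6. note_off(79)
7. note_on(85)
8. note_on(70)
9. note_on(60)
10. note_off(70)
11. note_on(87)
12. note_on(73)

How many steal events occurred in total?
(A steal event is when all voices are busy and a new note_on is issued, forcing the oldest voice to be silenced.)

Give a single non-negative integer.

Op 1: note_on(72): voice 0 is free -> assigned | voices=[72 - - -]
Op 2: note_on(61): voice 1 is free -> assigned | voices=[72 61 - -]
Op 3: note_on(74): voice 2 is free -> assigned | voices=[72 61 74 -]
Op 4: note_on(64): voice 3 is free -> assigned | voices=[72 61 74 64]
Op 5: note_on(79): all voices busy, STEAL voice 0 (pitch 72, oldest) -> assign | voices=[79 61 74 64]
Op 6: note_off(79): free voice 0 | voices=[- 61 74 64]
Op 7: note_on(85): voice 0 is free -> assigned | voices=[85 61 74 64]
Op 8: note_on(70): all voices busy, STEAL voice 1 (pitch 61, oldest) -> assign | voices=[85 70 74 64]
Op 9: note_on(60): all voices busy, STEAL voice 2 (pitch 74, oldest) -> assign | voices=[85 70 60 64]
Op 10: note_off(70): free voice 1 | voices=[85 - 60 64]
Op 11: note_on(87): voice 1 is free -> assigned | voices=[85 87 60 64]
Op 12: note_on(73): all voices busy, STEAL voice 3 (pitch 64, oldest) -> assign | voices=[85 87 60 73]

Answer: 4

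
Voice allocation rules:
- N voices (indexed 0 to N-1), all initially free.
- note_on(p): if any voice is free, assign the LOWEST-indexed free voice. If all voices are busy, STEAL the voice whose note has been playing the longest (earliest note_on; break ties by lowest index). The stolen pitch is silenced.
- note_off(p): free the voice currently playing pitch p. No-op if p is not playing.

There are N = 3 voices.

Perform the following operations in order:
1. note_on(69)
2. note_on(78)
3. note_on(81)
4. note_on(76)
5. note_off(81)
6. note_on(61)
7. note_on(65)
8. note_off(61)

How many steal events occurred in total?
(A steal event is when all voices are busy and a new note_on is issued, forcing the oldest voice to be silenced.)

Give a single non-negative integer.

Answer: 2

Derivation:
Op 1: note_on(69): voice 0 is free -> assigned | voices=[69 - -]
Op 2: note_on(78): voice 1 is free -> assigned | voices=[69 78 -]
Op 3: note_on(81): voice 2 is free -> assigned | voices=[69 78 81]
Op 4: note_on(76): all voices busy, STEAL voice 0 (pitch 69, oldest) -> assign | voices=[76 78 81]
Op 5: note_off(81): free voice 2 | voices=[76 78 -]
Op 6: note_on(61): voice 2 is free -> assigned | voices=[76 78 61]
Op 7: note_on(65): all voices busy, STEAL voice 1 (pitch 78, oldest) -> assign | voices=[76 65 61]
Op 8: note_off(61): free voice 2 | voices=[76 65 -]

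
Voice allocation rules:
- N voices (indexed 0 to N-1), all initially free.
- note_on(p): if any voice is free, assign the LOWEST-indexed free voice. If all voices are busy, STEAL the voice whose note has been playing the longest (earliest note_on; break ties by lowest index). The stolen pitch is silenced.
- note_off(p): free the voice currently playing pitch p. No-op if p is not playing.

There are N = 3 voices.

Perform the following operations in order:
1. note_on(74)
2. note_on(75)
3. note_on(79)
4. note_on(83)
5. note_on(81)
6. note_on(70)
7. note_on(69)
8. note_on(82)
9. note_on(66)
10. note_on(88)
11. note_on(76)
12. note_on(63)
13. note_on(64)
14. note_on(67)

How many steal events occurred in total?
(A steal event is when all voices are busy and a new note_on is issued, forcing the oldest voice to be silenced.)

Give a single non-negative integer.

Op 1: note_on(74): voice 0 is free -> assigned | voices=[74 - -]
Op 2: note_on(75): voice 1 is free -> assigned | voices=[74 75 -]
Op 3: note_on(79): voice 2 is free -> assigned | voices=[74 75 79]
Op 4: note_on(83): all voices busy, STEAL voice 0 (pitch 74, oldest) -> assign | voices=[83 75 79]
Op 5: note_on(81): all voices busy, STEAL voice 1 (pitch 75, oldest) -> assign | voices=[83 81 79]
Op 6: note_on(70): all voices busy, STEAL voice 2 (pitch 79, oldest) -> assign | voices=[83 81 70]
Op 7: note_on(69): all voices busy, STEAL voice 0 (pitch 83, oldest) -> assign | voices=[69 81 70]
Op 8: note_on(82): all voices busy, STEAL voice 1 (pitch 81, oldest) -> assign | voices=[69 82 70]
Op 9: note_on(66): all voices busy, STEAL voice 2 (pitch 70, oldest) -> assign | voices=[69 82 66]
Op 10: note_on(88): all voices busy, STEAL voice 0 (pitch 69, oldest) -> assign | voices=[88 82 66]
Op 11: note_on(76): all voices busy, STEAL voice 1 (pitch 82, oldest) -> assign | voices=[88 76 66]
Op 12: note_on(63): all voices busy, STEAL voice 2 (pitch 66, oldest) -> assign | voices=[88 76 63]
Op 13: note_on(64): all voices busy, STEAL voice 0 (pitch 88, oldest) -> assign | voices=[64 76 63]
Op 14: note_on(67): all voices busy, STEAL voice 1 (pitch 76, oldest) -> assign | voices=[64 67 63]

Answer: 11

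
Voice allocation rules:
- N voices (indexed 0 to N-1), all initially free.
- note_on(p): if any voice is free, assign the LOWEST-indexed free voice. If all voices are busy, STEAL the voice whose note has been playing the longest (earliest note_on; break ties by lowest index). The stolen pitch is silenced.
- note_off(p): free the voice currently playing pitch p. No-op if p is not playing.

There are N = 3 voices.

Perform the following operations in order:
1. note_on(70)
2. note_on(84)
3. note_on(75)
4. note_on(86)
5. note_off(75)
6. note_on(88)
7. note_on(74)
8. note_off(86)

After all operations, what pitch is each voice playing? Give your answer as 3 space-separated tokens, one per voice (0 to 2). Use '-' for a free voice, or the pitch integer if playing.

Answer: - 74 88

Derivation:
Op 1: note_on(70): voice 0 is free -> assigned | voices=[70 - -]
Op 2: note_on(84): voice 1 is free -> assigned | voices=[70 84 -]
Op 3: note_on(75): voice 2 is free -> assigned | voices=[70 84 75]
Op 4: note_on(86): all voices busy, STEAL voice 0 (pitch 70, oldest) -> assign | voices=[86 84 75]
Op 5: note_off(75): free voice 2 | voices=[86 84 -]
Op 6: note_on(88): voice 2 is free -> assigned | voices=[86 84 88]
Op 7: note_on(74): all voices busy, STEAL voice 1 (pitch 84, oldest) -> assign | voices=[86 74 88]
Op 8: note_off(86): free voice 0 | voices=[- 74 88]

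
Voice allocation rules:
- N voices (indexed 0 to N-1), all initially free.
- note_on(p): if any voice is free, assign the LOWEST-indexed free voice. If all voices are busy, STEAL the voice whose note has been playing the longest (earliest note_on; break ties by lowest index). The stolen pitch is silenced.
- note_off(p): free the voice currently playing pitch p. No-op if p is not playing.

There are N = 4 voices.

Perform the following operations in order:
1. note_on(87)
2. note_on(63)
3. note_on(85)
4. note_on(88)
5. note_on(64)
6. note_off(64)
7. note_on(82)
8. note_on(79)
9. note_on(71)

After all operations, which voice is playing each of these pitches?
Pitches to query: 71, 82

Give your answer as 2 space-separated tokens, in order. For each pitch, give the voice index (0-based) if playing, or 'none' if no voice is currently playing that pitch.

Answer: 2 0

Derivation:
Op 1: note_on(87): voice 0 is free -> assigned | voices=[87 - - -]
Op 2: note_on(63): voice 1 is free -> assigned | voices=[87 63 - -]
Op 3: note_on(85): voice 2 is free -> assigned | voices=[87 63 85 -]
Op 4: note_on(88): voice 3 is free -> assigned | voices=[87 63 85 88]
Op 5: note_on(64): all voices busy, STEAL voice 0 (pitch 87, oldest) -> assign | voices=[64 63 85 88]
Op 6: note_off(64): free voice 0 | voices=[- 63 85 88]
Op 7: note_on(82): voice 0 is free -> assigned | voices=[82 63 85 88]
Op 8: note_on(79): all voices busy, STEAL voice 1 (pitch 63, oldest) -> assign | voices=[82 79 85 88]
Op 9: note_on(71): all voices busy, STEAL voice 2 (pitch 85, oldest) -> assign | voices=[82 79 71 88]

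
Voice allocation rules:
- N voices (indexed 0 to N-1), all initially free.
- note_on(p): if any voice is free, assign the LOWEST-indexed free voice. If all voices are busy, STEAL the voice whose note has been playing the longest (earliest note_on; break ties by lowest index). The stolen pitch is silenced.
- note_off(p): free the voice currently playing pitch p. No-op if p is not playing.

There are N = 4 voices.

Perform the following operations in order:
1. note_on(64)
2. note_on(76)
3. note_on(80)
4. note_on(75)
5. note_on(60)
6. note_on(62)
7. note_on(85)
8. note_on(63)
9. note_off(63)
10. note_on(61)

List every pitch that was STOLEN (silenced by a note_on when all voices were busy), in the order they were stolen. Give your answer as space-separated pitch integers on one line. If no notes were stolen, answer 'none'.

Op 1: note_on(64): voice 0 is free -> assigned | voices=[64 - - -]
Op 2: note_on(76): voice 1 is free -> assigned | voices=[64 76 - -]
Op 3: note_on(80): voice 2 is free -> assigned | voices=[64 76 80 -]
Op 4: note_on(75): voice 3 is free -> assigned | voices=[64 76 80 75]
Op 5: note_on(60): all voices busy, STEAL voice 0 (pitch 64, oldest) -> assign | voices=[60 76 80 75]
Op 6: note_on(62): all voices busy, STEAL voice 1 (pitch 76, oldest) -> assign | voices=[60 62 80 75]
Op 7: note_on(85): all voices busy, STEAL voice 2 (pitch 80, oldest) -> assign | voices=[60 62 85 75]
Op 8: note_on(63): all voices busy, STEAL voice 3 (pitch 75, oldest) -> assign | voices=[60 62 85 63]
Op 9: note_off(63): free voice 3 | voices=[60 62 85 -]
Op 10: note_on(61): voice 3 is free -> assigned | voices=[60 62 85 61]

Answer: 64 76 80 75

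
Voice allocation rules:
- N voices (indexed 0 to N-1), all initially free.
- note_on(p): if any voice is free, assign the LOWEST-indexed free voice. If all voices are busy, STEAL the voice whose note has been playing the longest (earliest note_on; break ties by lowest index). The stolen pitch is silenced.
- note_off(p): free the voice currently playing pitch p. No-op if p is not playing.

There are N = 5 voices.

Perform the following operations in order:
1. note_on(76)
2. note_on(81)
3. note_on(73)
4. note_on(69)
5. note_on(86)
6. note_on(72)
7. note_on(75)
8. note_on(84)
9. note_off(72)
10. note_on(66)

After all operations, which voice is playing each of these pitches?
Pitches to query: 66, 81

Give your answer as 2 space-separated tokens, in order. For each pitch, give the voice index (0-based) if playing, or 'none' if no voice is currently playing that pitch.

Op 1: note_on(76): voice 0 is free -> assigned | voices=[76 - - - -]
Op 2: note_on(81): voice 1 is free -> assigned | voices=[76 81 - - -]
Op 3: note_on(73): voice 2 is free -> assigned | voices=[76 81 73 - -]
Op 4: note_on(69): voice 3 is free -> assigned | voices=[76 81 73 69 -]
Op 5: note_on(86): voice 4 is free -> assigned | voices=[76 81 73 69 86]
Op 6: note_on(72): all voices busy, STEAL voice 0 (pitch 76, oldest) -> assign | voices=[72 81 73 69 86]
Op 7: note_on(75): all voices busy, STEAL voice 1 (pitch 81, oldest) -> assign | voices=[72 75 73 69 86]
Op 8: note_on(84): all voices busy, STEAL voice 2 (pitch 73, oldest) -> assign | voices=[72 75 84 69 86]
Op 9: note_off(72): free voice 0 | voices=[- 75 84 69 86]
Op 10: note_on(66): voice 0 is free -> assigned | voices=[66 75 84 69 86]

Answer: 0 none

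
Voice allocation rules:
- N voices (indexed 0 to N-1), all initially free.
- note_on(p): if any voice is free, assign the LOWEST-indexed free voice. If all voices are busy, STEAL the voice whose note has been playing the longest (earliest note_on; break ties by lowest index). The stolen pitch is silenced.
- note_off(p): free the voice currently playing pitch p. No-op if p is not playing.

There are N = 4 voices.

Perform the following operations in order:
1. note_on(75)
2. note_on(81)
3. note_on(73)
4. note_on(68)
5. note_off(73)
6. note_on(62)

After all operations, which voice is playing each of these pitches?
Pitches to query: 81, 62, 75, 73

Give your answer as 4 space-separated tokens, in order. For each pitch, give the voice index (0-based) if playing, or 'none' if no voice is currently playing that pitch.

Answer: 1 2 0 none

Derivation:
Op 1: note_on(75): voice 0 is free -> assigned | voices=[75 - - -]
Op 2: note_on(81): voice 1 is free -> assigned | voices=[75 81 - -]
Op 3: note_on(73): voice 2 is free -> assigned | voices=[75 81 73 -]
Op 4: note_on(68): voice 3 is free -> assigned | voices=[75 81 73 68]
Op 5: note_off(73): free voice 2 | voices=[75 81 - 68]
Op 6: note_on(62): voice 2 is free -> assigned | voices=[75 81 62 68]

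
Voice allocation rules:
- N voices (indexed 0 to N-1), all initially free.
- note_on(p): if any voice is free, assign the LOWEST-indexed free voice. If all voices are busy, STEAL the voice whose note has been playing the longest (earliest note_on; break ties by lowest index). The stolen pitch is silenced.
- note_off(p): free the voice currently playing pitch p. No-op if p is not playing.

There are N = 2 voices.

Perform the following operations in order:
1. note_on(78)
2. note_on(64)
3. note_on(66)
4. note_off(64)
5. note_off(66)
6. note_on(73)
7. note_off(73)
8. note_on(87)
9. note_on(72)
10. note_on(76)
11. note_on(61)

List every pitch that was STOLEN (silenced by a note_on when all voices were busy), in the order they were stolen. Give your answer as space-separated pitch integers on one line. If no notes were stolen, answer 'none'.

Op 1: note_on(78): voice 0 is free -> assigned | voices=[78 -]
Op 2: note_on(64): voice 1 is free -> assigned | voices=[78 64]
Op 3: note_on(66): all voices busy, STEAL voice 0 (pitch 78, oldest) -> assign | voices=[66 64]
Op 4: note_off(64): free voice 1 | voices=[66 -]
Op 5: note_off(66): free voice 0 | voices=[- -]
Op 6: note_on(73): voice 0 is free -> assigned | voices=[73 -]
Op 7: note_off(73): free voice 0 | voices=[- -]
Op 8: note_on(87): voice 0 is free -> assigned | voices=[87 -]
Op 9: note_on(72): voice 1 is free -> assigned | voices=[87 72]
Op 10: note_on(76): all voices busy, STEAL voice 0 (pitch 87, oldest) -> assign | voices=[76 72]
Op 11: note_on(61): all voices busy, STEAL voice 1 (pitch 72, oldest) -> assign | voices=[76 61]

Answer: 78 87 72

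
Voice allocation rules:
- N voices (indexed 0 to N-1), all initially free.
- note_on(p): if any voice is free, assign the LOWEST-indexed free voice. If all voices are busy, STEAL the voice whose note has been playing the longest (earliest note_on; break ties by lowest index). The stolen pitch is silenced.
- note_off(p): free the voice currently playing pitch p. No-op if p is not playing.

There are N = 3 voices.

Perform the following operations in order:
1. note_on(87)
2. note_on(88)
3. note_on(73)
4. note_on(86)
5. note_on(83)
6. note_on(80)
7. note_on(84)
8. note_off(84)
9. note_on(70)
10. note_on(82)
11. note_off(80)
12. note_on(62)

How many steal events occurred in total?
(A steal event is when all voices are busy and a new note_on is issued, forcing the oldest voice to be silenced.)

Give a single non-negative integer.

Op 1: note_on(87): voice 0 is free -> assigned | voices=[87 - -]
Op 2: note_on(88): voice 1 is free -> assigned | voices=[87 88 -]
Op 3: note_on(73): voice 2 is free -> assigned | voices=[87 88 73]
Op 4: note_on(86): all voices busy, STEAL voice 0 (pitch 87, oldest) -> assign | voices=[86 88 73]
Op 5: note_on(83): all voices busy, STEAL voice 1 (pitch 88, oldest) -> assign | voices=[86 83 73]
Op 6: note_on(80): all voices busy, STEAL voice 2 (pitch 73, oldest) -> assign | voices=[86 83 80]
Op 7: note_on(84): all voices busy, STEAL voice 0 (pitch 86, oldest) -> assign | voices=[84 83 80]
Op 8: note_off(84): free voice 0 | voices=[- 83 80]
Op 9: note_on(70): voice 0 is free -> assigned | voices=[70 83 80]
Op 10: note_on(82): all voices busy, STEAL voice 1 (pitch 83, oldest) -> assign | voices=[70 82 80]
Op 11: note_off(80): free voice 2 | voices=[70 82 -]
Op 12: note_on(62): voice 2 is free -> assigned | voices=[70 82 62]

Answer: 5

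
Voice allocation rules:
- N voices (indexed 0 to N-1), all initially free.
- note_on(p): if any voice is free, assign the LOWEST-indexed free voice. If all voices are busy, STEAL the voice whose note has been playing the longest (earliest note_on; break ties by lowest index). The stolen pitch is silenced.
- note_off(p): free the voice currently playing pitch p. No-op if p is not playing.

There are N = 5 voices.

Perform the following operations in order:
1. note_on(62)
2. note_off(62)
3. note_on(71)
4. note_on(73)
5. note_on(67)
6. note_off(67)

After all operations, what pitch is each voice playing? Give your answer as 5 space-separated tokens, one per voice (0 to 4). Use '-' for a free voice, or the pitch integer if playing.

Op 1: note_on(62): voice 0 is free -> assigned | voices=[62 - - - -]
Op 2: note_off(62): free voice 0 | voices=[- - - - -]
Op 3: note_on(71): voice 0 is free -> assigned | voices=[71 - - - -]
Op 4: note_on(73): voice 1 is free -> assigned | voices=[71 73 - - -]
Op 5: note_on(67): voice 2 is free -> assigned | voices=[71 73 67 - -]
Op 6: note_off(67): free voice 2 | voices=[71 73 - - -]

Answer: 71 73 - - -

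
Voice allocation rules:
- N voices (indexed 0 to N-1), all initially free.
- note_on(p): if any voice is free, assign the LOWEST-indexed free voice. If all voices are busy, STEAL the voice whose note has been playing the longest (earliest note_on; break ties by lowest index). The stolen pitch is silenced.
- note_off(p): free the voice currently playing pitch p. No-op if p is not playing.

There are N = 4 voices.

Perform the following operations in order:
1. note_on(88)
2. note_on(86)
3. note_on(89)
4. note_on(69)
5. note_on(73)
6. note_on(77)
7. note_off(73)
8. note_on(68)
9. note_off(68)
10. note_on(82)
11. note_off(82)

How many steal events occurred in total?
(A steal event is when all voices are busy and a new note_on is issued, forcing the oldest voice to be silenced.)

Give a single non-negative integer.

Answer: 2

Derivation:
Op 1: note_on(88): voice 0 is free -> assigned | voices=[88 - - -]
Op 2: note_on(86): voice 1 is free -> assigned | voices=[88 86 - -]
Op 3: note_on(89): voice 2 is free -> assigned | voices=[88 86 89 -]
Op 4: note_on(69): voice 3 is free -> assigned | voices=[88 86 89 69]
Op 5: note_on(73): all voices busy, STEAL voice 0 (pitch 88, oldest) -> assign | voices=[73 86 89 69]
Op 6: note_on(77): all voices busy, STEAL voice 1 (pitch 86, oldest) -> assign | voices=[73 77 89 69]
Op 7: note_off(73): free voice 0 | voices=[- 77 89 69]
Op 8: note_on(68): voice 0 is free -> assigned | voices=[68 77 89 69]
Op 9: note_off(68): free voice 0 | voices=[- 77 89 69]
Op 10: note_on(82): voice 0 is free -> assigned | voices=[82 77 89 69]
Op 11: note_off(82): free voice 0 | voices=[- 77 89 69]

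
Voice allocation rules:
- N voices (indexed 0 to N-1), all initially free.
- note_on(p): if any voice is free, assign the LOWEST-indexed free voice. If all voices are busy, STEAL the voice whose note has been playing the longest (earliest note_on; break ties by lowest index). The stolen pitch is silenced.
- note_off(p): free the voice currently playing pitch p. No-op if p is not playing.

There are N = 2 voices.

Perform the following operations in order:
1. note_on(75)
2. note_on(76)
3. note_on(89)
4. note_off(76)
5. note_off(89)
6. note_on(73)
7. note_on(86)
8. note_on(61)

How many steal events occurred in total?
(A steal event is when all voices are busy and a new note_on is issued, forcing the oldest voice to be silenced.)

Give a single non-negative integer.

Op 1: note_on(75): voice 0 is free -> assigned | voices=[75 -]
Op 2: note_on(76): voice 1 is free -> assigned | voices=[75 76]
Op 3: note_on(89): all voices busy, STEAL voice 0 (pitch 75, oldest) -> assign | voices=[89 76]
Op 4: note_off(76): free voice 1 | voices=[89 -]
Op 5: note_off(89): free voice 0 | voices=[- -]
Op 6: note_on(73): voice 0 is free -> assigned | voices=[73 -]
Op 7: note_on(86): voice 1 is free -> assigned | voices=[73 86]
Op 8: note_on(61): all voices busy, STEAL voice 0 (pitch 73, oldest) -> assign | voices=[61 86]

Answer: 2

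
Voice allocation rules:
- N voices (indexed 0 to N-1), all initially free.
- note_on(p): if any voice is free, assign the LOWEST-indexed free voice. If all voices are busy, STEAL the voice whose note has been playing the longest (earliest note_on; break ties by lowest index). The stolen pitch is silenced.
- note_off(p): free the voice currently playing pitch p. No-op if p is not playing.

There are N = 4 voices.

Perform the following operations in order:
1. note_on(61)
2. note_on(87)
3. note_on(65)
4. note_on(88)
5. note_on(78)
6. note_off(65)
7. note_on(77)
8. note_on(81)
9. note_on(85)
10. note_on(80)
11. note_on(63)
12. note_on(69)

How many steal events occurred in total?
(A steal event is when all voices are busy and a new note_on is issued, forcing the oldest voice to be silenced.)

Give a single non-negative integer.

Op 1: note_on(61): voice 0 is free -> assigned | voices=[61 - - -]
Op 2: note_on(87): voice 1 is free -> assigned | voices=[61 87 - -]
Op 3: note_on(65): voice 2 is free -> assigned | voices=[61 87 65 -]
Op 4: note_on(88): voice 3 is free -> assigned | voices=[61 87 65 88]
Op 5: note_on(78): all voices busy, STEAL voice 0 (pitch 61, oldest) -> assign | voices=[78 87 65 88]
Op 6: note_off(65): free voice 2 | voices=[78 87 - 88]
Op 7: note_on(77): voice 2 is free -> assigned | voices=[78 87 77 88]
Op 8: note_on(81): all voices busy, STEAL voice 1 (pitch 87, oldest) -> assign | voices=[78 81 77 88]
Op 9: note_on(85): all voices busy, STEAL voice 3 (pitch 88, oldest) -> assign | voices=[78 81 77 85]
Op 10: note_on(80): all voices busy, STEAL voice 0 (pitch 78, oldest) -> assign | voices=[80 81 77 85]
Op 11: note_on(63): all voices busy, STEAL voice 2 (pitch 77, oldest) -> assign | voices=[80 81 63 85]
Op 12: note_on(69): all voices busy, STEAL voice 1 (pitch 81, oldest) -> assign | voices=[80 69 63 85]

Answer: 6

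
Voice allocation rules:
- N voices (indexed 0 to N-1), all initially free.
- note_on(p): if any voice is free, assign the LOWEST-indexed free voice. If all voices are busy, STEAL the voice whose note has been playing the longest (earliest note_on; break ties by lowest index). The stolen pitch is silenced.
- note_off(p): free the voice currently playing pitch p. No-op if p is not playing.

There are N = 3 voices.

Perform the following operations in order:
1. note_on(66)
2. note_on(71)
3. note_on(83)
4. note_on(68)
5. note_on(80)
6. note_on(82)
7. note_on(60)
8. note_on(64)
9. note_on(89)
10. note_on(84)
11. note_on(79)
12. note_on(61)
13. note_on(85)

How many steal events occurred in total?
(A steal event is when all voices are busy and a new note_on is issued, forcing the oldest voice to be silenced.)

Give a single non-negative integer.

Answer: 10

Derivation:
Op 1: note_on(66): voice 0 is free -> assigned | voices=[66 - -]
Op 2: note_on(71): voice 1 is free -> assigned | voices=[66 71 -]
Op 3: note_on(83): voice 2 is free -> assigned | voices=[66 71 83]
Op 4: note_on(68): all voices busy, STEAL voice 0 (pitch 66, oldest) -> assign | voices=[68 71 83]
Op 5: note_on(80): all voices busy, STEAL voice 1 (pitch 71, oldest) -> assign | voices=[68 80 83]
Op 6: note_on(82): all voices busy, STEAL voice 2 (pitch 83, oldest) -> assign | voices=[68 80 82]
Op 7: note_on(60): all voices busy, STEAL voice 0 (pitch 68, oldest) -> assign | voices=[60 80 82]
Op 8: note_on(64): all voices busy, STEAL voice 1 (pitch 80, oldest) -> assign | voices=[60 64 82]
Op 9: note_on(89): all voices busy, STEAL voice 2 (pitch 82, oldest) -> assign | voices=[60 64 89]
Op 10: note_on(84): all voices busy, STEAL voice 0 (pitch 60, oldest) -> assign | voices=[84 64 89]
Op 11: note_on(79): all voices busy, STEAL voice 1 (pitch 64, oldest) -> assign | voices=[84 79 89]
Op 12: note_on(61): all voices busy, STEAL voice 2 (pitch 89, oldest) -> assign | voices=[84 79 61]
Op 13: note_on(85): all voices busy, STEAL voice 0 (pitch 84, oldest) -> assign | voices=[85 79 61]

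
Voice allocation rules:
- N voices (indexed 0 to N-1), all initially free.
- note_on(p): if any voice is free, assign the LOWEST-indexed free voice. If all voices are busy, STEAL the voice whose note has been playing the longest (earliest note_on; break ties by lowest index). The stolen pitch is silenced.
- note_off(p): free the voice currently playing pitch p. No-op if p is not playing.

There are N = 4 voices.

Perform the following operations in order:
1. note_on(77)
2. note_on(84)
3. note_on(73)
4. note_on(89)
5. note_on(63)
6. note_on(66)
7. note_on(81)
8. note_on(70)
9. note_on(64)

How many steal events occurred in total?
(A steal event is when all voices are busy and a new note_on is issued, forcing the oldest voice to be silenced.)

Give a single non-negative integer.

Answer: 5

Derivation:
Op 1: note_on(77): voice 0 is free -> assigned | voices=[77 - - -]
Op 2: note_on(84): voice 1 is free -> assigned | voices=[77 84 - -]
Op 3: note_on(73): voice 2 is free -> assigned | voices=[77 84 73 -]
Op 4: note_on(89): voice 3 is free -> assigned | voices=[77 84 73 89]
Op 5: note_on(63): all voices busy, STEAL voice 0 (pitch 77, oldest) -> assign | voices=[63 84 73 89]
Op 6: note_on(66): all voices busy, STEAL voice 1 (pitch 84, oldest) -> assign | voices=[63 66 73 89]
Op 7: note_on(81): all voices busy, STEAL voice 2 (pitch 73, oldest) -> assign | voices=[63 66 81 89]
Op 8: note_on(70): all voices busy, STEAL voice 3 (pitch 89, oldest) -> assign | voices=[63 66 81 70]
Op 9: note_on(64): all voices busy, STEAL voice 0 (pitch 63, oldest) -> assign | voices=[64 66 81 70]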